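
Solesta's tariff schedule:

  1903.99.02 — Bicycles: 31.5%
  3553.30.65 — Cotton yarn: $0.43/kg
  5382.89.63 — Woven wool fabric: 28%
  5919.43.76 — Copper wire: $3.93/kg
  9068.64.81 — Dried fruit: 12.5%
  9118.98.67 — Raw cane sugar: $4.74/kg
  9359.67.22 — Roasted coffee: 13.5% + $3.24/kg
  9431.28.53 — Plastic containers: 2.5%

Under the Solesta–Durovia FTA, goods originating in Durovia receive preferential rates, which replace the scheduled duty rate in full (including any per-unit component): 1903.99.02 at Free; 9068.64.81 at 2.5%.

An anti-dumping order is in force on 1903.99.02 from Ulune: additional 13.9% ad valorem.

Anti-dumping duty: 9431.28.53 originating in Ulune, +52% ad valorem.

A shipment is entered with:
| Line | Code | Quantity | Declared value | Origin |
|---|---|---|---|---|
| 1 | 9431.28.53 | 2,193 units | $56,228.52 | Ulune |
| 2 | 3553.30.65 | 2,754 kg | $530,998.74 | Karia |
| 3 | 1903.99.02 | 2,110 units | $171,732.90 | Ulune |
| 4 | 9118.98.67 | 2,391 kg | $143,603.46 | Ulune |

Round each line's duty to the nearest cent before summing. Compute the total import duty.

Line 1 (9431.28.53, Ulune, 2,193 units, $56,228.52):
Base rate for 9431.28.53 is 2.5%.
Additional duty on 9431.28.53 from Ulune: +52%. Applied ad valorem rate: 2.5% + 52% = 54.5%.
Duty = $56,228.52 × 54.5% = $30,644.54.
Line 2 (3553.30.65, Karia, 2,754 kg, $530,998.74):
Base rate for 3553.30.65 is $0.43/kg.
Duty = 2,754 × $0.43 = $1,184.22.
Line 3 (1903.99.02, Ulune, 2,110 units, $171,732.90):
Base rate for 1903.99.02 is 31.5%.
1903.99.02 has an FTA preferential rate, but origin Ulune is not Durovia; base rate stands.
Additional duty on 1903.99.02 from Ulune: +13.9%. Applied ad valorem rate: 31.5% + 13.9% = 45.4%.
Duty = $171,732.90 × 45.4% = $77,966.74.
Line 4 (9118.98.67, Ulune, 2,391 kg, $143,603.46):
Base rate for 9118.98.67 is $4.74/kg.
Duty = 2,391 × $4.74 = $11,333.34.
Total = $30,644.54 + $1,184.22 + $77,966.74 + $11,333.34 = $121,128.84.

$121,128.84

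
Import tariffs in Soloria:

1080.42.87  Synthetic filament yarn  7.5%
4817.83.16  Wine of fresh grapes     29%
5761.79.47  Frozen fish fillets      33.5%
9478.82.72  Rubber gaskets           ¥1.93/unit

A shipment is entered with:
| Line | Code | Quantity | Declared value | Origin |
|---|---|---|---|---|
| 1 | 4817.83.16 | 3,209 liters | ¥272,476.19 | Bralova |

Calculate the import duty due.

Line 1 (4817.83.16, Bralova, 3,209 liters, ¥272,476.19):
Base rate for 4817.83.16 is 29%.
Duty = ¥272,476.19 × 29% = ¥79,018.10.

¥79,018.10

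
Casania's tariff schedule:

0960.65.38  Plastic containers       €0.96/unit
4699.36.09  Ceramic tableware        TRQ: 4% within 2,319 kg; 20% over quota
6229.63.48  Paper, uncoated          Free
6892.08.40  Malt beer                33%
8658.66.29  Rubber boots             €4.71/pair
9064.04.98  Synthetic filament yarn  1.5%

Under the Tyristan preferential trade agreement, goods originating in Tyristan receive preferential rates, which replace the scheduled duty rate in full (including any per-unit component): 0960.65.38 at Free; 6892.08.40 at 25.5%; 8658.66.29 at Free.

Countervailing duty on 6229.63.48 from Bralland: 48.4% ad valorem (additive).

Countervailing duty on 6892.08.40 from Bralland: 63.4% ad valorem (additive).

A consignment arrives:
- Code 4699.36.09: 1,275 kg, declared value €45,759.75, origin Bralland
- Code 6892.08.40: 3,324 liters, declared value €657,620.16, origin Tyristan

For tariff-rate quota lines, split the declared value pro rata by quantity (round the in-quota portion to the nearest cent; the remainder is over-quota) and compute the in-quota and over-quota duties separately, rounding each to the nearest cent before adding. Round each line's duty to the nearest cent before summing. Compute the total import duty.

Line 1 (4699.36.09, Bralland, 1,275 kg, €45,759.75):
Code 4699.36.09 is under a tariff-rate quota (threshold 2,319 kg). Quantity 1,275 kg is within the quota, so the in-quota rate 4% applies to the full value.
Duty = €45,759.75 × 4% = €1,830.39.
Line 2 (6892.08.40, Tyristan, 3,324 liters, €657,620.16):
Base rate for 6892.08.40 is 33%.
Origin Tyristan qualifies under the Casania–Tyristan agreement and 6892.08.40 is covered: preferential rate 25.5% applies instead.
The additional-duty order on 6892.08.40 targets Bralland, not Tyristan; it does not apply.
Duty = €657,620.16 × 25.5% = €167,693.14.
Total = €1,830.39 + €167,693.14 = €169,523.53.

€169,523.53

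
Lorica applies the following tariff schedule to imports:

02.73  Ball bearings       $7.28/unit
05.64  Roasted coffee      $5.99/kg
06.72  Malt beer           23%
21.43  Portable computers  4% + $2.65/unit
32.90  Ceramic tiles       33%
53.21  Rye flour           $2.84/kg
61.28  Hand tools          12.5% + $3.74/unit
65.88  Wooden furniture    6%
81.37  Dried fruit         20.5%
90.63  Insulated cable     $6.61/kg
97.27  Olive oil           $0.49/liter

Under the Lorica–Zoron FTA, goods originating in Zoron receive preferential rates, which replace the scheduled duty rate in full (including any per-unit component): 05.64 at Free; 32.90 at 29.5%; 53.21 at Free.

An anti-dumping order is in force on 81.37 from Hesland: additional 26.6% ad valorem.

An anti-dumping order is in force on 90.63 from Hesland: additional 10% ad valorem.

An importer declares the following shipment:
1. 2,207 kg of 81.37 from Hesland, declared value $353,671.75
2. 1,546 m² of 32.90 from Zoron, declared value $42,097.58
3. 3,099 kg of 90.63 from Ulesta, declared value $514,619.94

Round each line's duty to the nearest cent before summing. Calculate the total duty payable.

Line 1 (81.37, Hesland, 2,207 kg, $353,671.75):
Base rate for 81.37 is 20.5%.
Additional duty on 81.37 from Hesland: +26.6%. Applied ad valorem rate: 20.5% + 26.6% = 47.1%.
Duty = $353,671.75 × 47.1% = $166,579.39.
Line 2 (32.90, Zoron, 1,546 m², $42,097.58):
Base rate for 32.90 is 33%.
Origin Zoron qualifies under the Lorica–Zoron agreement and 32.90 is covered: preferential rate 29.5% applies instead.
Duty = $42,097.58 × 29.5% = $12,418.79.
Line 3 (90.63, Ulesta, 3,099 kg, $514,619.94):
Base rate for 90.63 is $6.61/kg.
The additional-duty order on 90.63 targets Hesland, not Ulesta; it does not apply.
Duty = 3,099 × $6.61 = $20,484.39.
Total = $166,579.39 + $12,418.79 + $20,484.39 = $199,482.57.

$199,482.57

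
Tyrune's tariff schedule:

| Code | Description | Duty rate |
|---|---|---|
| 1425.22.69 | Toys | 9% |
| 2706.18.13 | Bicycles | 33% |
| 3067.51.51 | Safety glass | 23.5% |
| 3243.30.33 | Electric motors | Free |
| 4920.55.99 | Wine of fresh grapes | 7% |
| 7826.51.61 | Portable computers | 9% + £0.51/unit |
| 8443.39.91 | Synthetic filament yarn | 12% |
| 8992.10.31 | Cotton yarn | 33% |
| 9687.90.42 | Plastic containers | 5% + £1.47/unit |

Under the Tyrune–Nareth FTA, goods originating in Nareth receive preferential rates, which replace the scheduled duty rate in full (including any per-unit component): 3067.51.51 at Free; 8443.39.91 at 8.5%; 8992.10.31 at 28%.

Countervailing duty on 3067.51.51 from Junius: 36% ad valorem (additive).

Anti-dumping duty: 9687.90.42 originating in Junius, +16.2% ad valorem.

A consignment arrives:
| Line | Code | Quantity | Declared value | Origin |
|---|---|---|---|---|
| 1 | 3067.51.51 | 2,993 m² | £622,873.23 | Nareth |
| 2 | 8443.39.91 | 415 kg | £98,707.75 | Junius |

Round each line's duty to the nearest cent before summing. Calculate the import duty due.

Line 1 (3067.51.51, Nareth, 2,993 m², £622,873.23):
Base rate for 3067.51.51 is 23.5%.
Origin Nareth qualifies under the Tyrune–Nareth agreement and 3067.51.51 is covered: preferential rate Free applies instead.
The additional-duty order on 3067.51.51 targets Junius, not Nareth; it does not apply.
Duty = £622,873.23 × 0% = £0.00.
Line 2 (8443.39.91, Junius, 415 kg, £98,707.75):
Base rate for 8443.39.91 is 12%.
8443.39.91 has an FTA preferential rate, but origin Junius is not Nareth; base rate stands.
Duty = £98,707.75 × 12% = £11,844.93.
Total = £0.00 + £11,844.93 = £11,844.93.

£11,844.93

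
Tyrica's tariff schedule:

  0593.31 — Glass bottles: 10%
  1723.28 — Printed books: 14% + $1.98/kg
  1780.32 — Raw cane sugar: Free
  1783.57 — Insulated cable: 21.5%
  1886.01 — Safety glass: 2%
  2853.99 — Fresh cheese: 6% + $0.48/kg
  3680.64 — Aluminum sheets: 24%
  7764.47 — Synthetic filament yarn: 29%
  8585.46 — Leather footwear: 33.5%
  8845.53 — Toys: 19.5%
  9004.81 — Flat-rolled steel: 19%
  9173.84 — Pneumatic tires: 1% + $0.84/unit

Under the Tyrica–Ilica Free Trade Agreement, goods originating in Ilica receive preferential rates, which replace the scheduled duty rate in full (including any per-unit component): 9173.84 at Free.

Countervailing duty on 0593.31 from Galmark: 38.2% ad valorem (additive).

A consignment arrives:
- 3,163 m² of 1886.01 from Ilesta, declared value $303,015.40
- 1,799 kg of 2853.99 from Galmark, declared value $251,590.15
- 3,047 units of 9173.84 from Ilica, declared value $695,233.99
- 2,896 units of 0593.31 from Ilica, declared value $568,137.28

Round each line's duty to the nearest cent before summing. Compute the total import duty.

$78,832.97

Line 1 (1886.01, Ilesta, 3,163 m², $303,015.40):
Base rate for 1886.01 is 2%.
Duty = $303,015.40 × 2% = $6,060.31.
Line 2 (2853.99, Galmark, 1,799 kg, $251,590.15):
Base rate for 2853.99 is 6% + $0.48/kg.
Duty = $251,590.15 × 6% + 1,799 × $0.48 = $15,958.93.
Line 3 (9173.84, Ilica, 3,047 units, $695,233.99):
Base rate for 9173.84 is 1% + $0.84/unit.
Origin Ilica qualifies under the Tyrica–Ilica agreement and 9173.84 is covered: preferential rate Free applies instead.
Duty = $695,233.99 × 0% = $0.00.
Line 4 (0593.31, Ilica, 2,896 units, $568,137.28):
Base rate for 0593.31 is 10%.
Origin Ilica is the FTA partner but 0593.31 is not on the preference list; base rate stands.
The additional-duty order on 0593.31 targets Galmark, not Ilica; it does not apply.
Duty = $568,137.28 × 10% = $56,813.73.
Total = $6,060.31 + $15,958.93 + $0.00 + $56,813.73 = $78,832.97.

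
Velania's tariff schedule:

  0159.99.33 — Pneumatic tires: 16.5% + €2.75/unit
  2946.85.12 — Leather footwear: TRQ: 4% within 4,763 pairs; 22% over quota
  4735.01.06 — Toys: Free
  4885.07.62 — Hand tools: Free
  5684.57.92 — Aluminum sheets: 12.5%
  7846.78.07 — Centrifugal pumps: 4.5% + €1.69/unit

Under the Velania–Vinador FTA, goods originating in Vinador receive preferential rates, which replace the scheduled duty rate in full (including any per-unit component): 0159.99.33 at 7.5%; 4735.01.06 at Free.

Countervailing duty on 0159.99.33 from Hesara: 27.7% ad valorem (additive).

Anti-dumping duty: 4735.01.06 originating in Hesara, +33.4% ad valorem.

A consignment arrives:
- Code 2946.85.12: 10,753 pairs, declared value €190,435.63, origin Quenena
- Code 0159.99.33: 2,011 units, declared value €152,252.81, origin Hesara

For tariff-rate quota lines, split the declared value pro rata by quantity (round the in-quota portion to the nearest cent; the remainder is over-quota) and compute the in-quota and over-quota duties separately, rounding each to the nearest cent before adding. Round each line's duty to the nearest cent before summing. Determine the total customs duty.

Line 1 (2946.85.12, Quenena, 10,753 pairs, €190,435.63):
Code 2946.85.12 is under a tariff-rate quota (threshold 4,763 pairs). In-quota: 4,763 pairs at 4%; over-quota: 5,990 pairs at 22%.
Pro-rata value split: in-quota = €190,435.63 × 4,763/10,753 = €84,352.73; over-quota = €190,435.63 − €84,352.73 = €106,082.90.
In-quota duty = €84,352.73 × 4% = €3,374.11. Over-quota duty = €106,082.90 × 22% = €23,338.24.
Line duty = €3,374.11 + €23,338.24 = €26,712.35.
Line 2 (0159.99.33, Hesara, 2,011 units, €152,252.81):
Base rate for 0159.99.33 is 16.5% + €2.75/unit.
0159.99.33 has an FTA preferential rate, but origin Hesara is not Vinador; base rate stands.
Additional duty on 0159.99.33 from Hesara: +27.7%. Applied ad valorem rate: 16.5% + 27.7% = 44.2%.
Duty = €152,252.81 × 44.2% + 2,011 × €2.75 = €72,825.99.
Total = €26,712.35 + €72,825.99 = €99,538.34.

€99,538.34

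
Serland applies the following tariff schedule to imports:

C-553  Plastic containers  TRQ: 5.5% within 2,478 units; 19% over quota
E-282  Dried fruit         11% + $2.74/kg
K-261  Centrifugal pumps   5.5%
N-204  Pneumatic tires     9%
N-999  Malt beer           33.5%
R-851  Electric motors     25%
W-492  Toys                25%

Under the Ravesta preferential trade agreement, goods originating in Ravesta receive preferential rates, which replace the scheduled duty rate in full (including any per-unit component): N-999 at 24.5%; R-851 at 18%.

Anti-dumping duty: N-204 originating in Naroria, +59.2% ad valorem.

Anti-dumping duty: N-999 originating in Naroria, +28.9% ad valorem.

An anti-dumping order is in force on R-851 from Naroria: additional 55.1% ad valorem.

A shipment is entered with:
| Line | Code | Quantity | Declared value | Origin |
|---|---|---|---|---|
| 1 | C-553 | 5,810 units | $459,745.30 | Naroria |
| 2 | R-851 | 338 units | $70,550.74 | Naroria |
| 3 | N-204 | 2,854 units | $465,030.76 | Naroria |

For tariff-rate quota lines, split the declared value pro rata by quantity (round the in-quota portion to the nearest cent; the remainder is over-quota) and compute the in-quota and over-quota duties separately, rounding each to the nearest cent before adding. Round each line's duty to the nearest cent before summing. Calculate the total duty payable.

Line 1 (C-553, Naroria, 5,810 units, $459,745.30):
Code C-553 is under a tariff-rate quota (threshold 2,478 units). In-quota: 2,478 units at 5.5%; over-quota: 3,332 units at 19%.
Pro-rata value split: in-quota = $459,745.30 × 2,478/5,810 = $196,084.14; over-quota = $459,745.30 − $196,084.14 = $263,661.16.
In-quota duty = $196,084.14 × 5.5% = $10,784.63. Over-quota duty = $263,661.16 × 19% = $50,095.62.
Line duty = $10,784.63 + $50,095.62 = $60,880.25.
Line 2 (R-851, Naroria, 338 units, $70,550.74):
Base rate for R-851 is 25%.
R-851 has an FTA preferential rate, but origin Naroria is not Ravesta; base rate stands.
Additional duty on R-851 from Naroria: +55.1%. Applied ad valorem rate: 25% + 55.1% = 80.1%.
Duty = $70,550.74 × 80.1% = $56,511.14.
Line 3 (N-204, Naroria, 2,854 units, $465,030.76):
Base rate for N-204 is 9%.
Additional duty on N-204 from Naroria: +59.2%. Applied ad valorem rate: 9% + 59.2% = 68.2%.
Duty = $465,030.76 × 68.2% = $317,150.98.
Total = $60,880.25 + $56,511.14 + $317,150.98 = $434,542.37.

$434,542.37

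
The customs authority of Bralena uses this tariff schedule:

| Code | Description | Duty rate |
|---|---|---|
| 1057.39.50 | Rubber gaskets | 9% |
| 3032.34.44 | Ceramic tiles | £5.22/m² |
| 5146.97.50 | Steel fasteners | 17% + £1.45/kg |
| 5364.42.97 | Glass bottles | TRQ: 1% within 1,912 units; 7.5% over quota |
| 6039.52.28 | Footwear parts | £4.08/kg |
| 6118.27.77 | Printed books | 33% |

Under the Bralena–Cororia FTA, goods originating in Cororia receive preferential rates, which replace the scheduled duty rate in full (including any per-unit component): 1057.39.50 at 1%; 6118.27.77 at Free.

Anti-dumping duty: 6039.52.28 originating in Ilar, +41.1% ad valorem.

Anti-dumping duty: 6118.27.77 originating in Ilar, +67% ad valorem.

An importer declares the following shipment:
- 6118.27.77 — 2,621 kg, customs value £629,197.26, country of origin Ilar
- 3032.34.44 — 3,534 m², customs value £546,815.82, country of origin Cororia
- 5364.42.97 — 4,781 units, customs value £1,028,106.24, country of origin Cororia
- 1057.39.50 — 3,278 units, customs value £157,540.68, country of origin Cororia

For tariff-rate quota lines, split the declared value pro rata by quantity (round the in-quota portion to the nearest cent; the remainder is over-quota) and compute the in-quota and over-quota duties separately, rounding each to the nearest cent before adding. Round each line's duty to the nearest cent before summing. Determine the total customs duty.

Line 1 (6118.27.77, Ilar, 2,621 kg, £629,197.26):
Base rate for 6118.27.77 is 33%.
6118.27.77 has an FTA preferential rate, but origin Ilar is not Cororia; base rate stands.
Additional duty on 6118.27.77 from Ilar: +67%. Applied ad valorem rate: 33% + 67% = 100%.
Duty = £629,197.26 × 100% = £629,197.26.
Line 2 (3032.34.44, Cororia, 3,534 m², £546,815.82):
Base rate for 3032.34.44 is £5.22/m².
Origin Cororia is the FTA partner but 3032.34.44 is not on the preference list; base rate stands.
Duty = 3,534 × £5.22 = £18,447.48.
Line 3 (5364.42.97, Cororia, 4,781 units, £1,028,106.24):
Code 5364.42.97 is under a tariff-rate quota (threshold 1,912 units). In-quota: 1,912 units at 1%; over-quota: 2,869 units at 7.5%.
Pro-rata value split: in-quota = £1,028,106.24 × 1,912/4,781 = £411,156.48; over-quota = £1,028,106.24 − £411,156.48 = £616,949.76.
In-quota duty = £411,156.48 × 1% = £4,111.56. Over-quota duty = £616,949.76 × 7.5% = £46,271.23.
Line duty = £4,111.56 + £46,271.23 = £50,382.79.
Line 4 (1057.39.50, Cororia, 3,278 units, £157,540.68):
Base rate for 1057.39.50 is 9%.
Origin Cororia qualifies under the Bralena–Cororia agreement and 1057.39.50 is covered: preferential rate 1% applies instead.
Duty = £157,540.68 × 1% = £1,575.41.
Total = £629,197.26 + £18,447.48 + £50,382.79 + £1,575.41 = £699,602.94.

£699,602.94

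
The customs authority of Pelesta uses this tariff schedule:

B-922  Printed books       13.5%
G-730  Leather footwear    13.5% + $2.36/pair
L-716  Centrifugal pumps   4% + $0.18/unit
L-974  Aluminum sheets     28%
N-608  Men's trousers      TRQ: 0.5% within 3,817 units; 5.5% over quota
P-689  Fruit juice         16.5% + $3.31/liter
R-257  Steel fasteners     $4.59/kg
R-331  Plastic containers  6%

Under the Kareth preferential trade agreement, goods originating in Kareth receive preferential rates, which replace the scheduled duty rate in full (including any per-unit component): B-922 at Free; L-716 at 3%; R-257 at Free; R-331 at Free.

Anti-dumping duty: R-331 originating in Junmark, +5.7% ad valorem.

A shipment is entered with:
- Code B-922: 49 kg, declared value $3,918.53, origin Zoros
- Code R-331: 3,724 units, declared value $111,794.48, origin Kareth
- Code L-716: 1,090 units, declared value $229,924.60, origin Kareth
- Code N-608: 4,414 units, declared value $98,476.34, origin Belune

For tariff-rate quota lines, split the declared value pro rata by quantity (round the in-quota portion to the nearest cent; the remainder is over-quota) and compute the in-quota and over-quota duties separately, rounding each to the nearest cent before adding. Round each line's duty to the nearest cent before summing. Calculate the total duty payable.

Line 1 (B-922, Zoros, 49 kg, $3,918.53):
Base rate for B-922 is 13.5%.
B-922 has an FTA preferential rate, but origin Zoros is not Kareth; base rate stands.
Duty = $3,918.53 × 13.5% = $529.00.
Line 2 (R-331, Kareth, 3,724 units, $111,794.48):
Base rate for R-331 is 6%.
Origin Kareth qualifies under the Pelesta–Kareth agreement and R-331 is covered: preferential rate Free applies instead.
The additional-duty order on R-331 targets Junmark, not Kareth; it does not apply.
Duty = $111,794.48 × 0% = $0.00.
Line 3 (L-716, Kareth, 1,090 units, $229,924.60):
Base rate for L-716 is 4% + $0.18/unit.
Origin Kareth qualifies under the Pelesta–Kareth agreement and L-716 is covered: preferential rate 3% applies instead.
Duty = $229,924.60 × 3% = $6,897.74.
Line 4 (N-608, Belune, 4,414 units, $98,476.34):
Code N-608 is under a tariff-rate quota (threshold 3,817 units). In-quota: 3,817 units at 0.5%; over-quota: 597 units at 5.5%.
Pro-rata value split: in-quota = $98,476.34 × 3,817/4,414 = $85,157.27; over-quota = $98,476.34 − $85,157.27 = $13,319.07.
In-quota duty = $85,157.27 × 0.5% = $425.79. Over-quota duty = $13,319.07 × 5.5% = $732.55.
Line duty = $425.79 + $732.55 = $1,158.34.
Total = $529.00 + $0.00 + $6,897.74 + $1,158.34 = $8,585.08.

$8,585.08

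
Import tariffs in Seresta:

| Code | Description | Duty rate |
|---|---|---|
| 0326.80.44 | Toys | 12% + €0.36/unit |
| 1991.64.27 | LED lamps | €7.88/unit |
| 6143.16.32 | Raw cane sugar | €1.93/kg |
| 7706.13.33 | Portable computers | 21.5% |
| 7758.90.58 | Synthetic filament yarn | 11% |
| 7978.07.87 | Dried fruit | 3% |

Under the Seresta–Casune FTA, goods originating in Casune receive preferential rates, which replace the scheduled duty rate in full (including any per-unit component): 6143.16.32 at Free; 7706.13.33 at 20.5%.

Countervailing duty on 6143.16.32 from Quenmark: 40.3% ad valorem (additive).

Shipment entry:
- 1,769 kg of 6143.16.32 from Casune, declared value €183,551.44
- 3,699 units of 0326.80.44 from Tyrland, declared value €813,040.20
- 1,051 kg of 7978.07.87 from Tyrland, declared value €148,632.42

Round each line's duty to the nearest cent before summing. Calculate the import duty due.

Line 1 (6143.16.32, Casune, 1,769 kg, €183,551.44):
Base rate for 6143.16.32 is €1.93/kg.
Origin Casune qualifies under the Seresta–Casune agreement and 6143.16.32 is covered: preferential rate Free applies instead.
The additional-duty order on 6143.16.32 targets Quenmark, not Casune; it does not apply.
Duty = €183,551.44 × 0% = €0.00.
Line 2 (0326.80.44, Tyrland, 3,699 units, €813,040.20):
Base rate for 0326.80.44 is 12% + €0.36/unit.
Duty = €813,040.20 × 12% + 3,699 × €0.36 = €98,896.46.
Line 3 (7978.07.87, Tyrland, 1,051 kg, €148,632.42):
Base rate for 7978.07.87 is 3%.
Duty = €148,632.42 × 3% = €4,458.97.
Total = €0.00 + €98,896.46 + €4,458.97 = €103,355.43.

€103,355.43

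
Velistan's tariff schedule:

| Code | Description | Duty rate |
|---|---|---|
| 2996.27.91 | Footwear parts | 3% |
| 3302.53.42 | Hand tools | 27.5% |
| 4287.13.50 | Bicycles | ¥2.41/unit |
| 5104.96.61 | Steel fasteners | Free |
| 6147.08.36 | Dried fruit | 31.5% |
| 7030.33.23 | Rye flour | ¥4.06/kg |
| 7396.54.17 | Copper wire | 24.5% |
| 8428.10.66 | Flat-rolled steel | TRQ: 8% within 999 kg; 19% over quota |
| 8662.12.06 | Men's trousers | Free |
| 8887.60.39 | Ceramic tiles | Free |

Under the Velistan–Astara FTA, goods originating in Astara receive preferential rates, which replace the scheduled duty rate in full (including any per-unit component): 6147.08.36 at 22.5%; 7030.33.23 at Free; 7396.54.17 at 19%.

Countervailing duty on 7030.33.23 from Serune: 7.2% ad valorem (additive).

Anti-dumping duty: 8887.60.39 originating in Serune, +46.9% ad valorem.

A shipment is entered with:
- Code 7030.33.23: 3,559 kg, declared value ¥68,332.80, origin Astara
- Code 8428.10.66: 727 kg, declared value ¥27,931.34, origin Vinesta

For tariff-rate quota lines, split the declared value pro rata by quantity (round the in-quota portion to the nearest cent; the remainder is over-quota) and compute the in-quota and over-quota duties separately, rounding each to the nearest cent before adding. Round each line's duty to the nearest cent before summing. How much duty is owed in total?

Line 1 (7030.33.23, Astara, 3,559 kg, ¥68,332.80):
Base rate for 7030.33.23 is ¥4.06/kg.
Origin Astara qualifies under the Velistan–Astara agreement and 7030.33.23 is covered: preferential rate Free applies instead.
The additional-duty order on 7030.33.23 targets Serune, not Astara; it does not apply.
Duty = ¥68,332.80 × 0% = ¥0.00.
Line 2 (8428.10.66, Vinesta, 727 kg, ¥27,931.34):
Code 8428.10.66 is under a tariff-rate quota (threshold 999 kg). Quantity 727 kg is within the quota, so the in-quota rate 8% applies to the full value.
Duty = ¥27,931.34 × 8% = ¥2,234.51.
Total = ¥0.00 + ¥2,234.51 = ¥2,234.51.

¥2,234.51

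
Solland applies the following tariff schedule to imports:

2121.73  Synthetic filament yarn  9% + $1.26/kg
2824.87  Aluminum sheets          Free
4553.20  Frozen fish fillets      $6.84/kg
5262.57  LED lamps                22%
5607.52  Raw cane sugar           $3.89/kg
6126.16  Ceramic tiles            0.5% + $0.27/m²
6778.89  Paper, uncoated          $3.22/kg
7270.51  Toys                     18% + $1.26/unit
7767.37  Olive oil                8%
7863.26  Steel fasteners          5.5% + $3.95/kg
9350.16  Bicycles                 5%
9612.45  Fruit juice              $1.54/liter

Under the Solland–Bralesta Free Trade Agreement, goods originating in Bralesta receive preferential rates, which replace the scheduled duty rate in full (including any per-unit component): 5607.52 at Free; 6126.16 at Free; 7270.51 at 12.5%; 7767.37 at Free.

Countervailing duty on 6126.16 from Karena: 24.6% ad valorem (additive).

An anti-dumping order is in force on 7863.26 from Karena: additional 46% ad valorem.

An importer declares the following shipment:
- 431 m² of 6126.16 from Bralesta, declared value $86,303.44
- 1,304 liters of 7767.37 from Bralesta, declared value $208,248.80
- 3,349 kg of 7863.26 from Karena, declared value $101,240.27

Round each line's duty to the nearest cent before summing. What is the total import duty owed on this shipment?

Line 1 (6126.16, Bralesta, 431 m², $86,303.44):
Base rate for 6126.16 is 0.5% + $0.27/m².
Origin Bralesta qualifies under the Solland–Bralesta agreement and 6126.16 is covered: preferential rate Free applies instead.
The additional-duty order on 6126.16 targets Karena, not Bralesta; it does not apply.
Duty = $86,303.44 × 0% = $0.00.
Line 2 (7767.37, Bralesta, 1,304 liters, $208,248.80):
Base rate for 7767.37 is 8%.
Origin Bralesta qualifies under the Solland–Bralesta agreement and 7767.37 is covered: preferential rate Free applies instead.
Duty = $208,248.80 × 0% = $0.00.
Line 3 (7863.26, Karena, 3,349 kg, $101,240.27):
Base rate for 7863.26 is 5.5% + $3.95/kg.
Additional duty on 7863.26 from Karena: +46%. Applied ad valorem rate: 5.5% + 46% = 51.5%.
Duty = $101,240.27 × 51.5% + 3,349 × $3.95 = $65,367.29.
Total = $0.00 + $0.00 + $65,367.29 = $65,367.29.

$65,367.29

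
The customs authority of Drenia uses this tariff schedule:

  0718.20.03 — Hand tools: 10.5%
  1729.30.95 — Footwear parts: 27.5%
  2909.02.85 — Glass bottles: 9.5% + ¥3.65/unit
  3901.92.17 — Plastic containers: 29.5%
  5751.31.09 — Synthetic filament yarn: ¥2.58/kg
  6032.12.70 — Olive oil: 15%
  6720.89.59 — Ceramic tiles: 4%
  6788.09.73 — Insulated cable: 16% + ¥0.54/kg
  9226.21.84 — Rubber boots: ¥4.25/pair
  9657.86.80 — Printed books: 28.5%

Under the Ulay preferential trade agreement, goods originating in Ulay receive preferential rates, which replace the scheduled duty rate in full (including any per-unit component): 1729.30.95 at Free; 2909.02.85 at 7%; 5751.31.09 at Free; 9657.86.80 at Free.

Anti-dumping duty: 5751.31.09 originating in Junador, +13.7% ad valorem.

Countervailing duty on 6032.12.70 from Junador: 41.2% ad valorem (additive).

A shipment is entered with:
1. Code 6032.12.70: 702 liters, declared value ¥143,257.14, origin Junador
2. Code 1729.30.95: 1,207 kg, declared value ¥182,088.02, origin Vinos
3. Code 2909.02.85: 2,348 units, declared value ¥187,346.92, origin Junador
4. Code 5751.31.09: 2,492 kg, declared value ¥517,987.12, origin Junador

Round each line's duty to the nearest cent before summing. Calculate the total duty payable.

Line 1 (6032.12.70, Junador, 702 liters, ¥143,257.14):
Base rate for 6032.12.70 is 15%.
Additional duty on 6032.12.70 from Junador: +41.2%. Applied ad valorem rate: 15% + 41.2% = 56.2%.
Duty = ¥143,257.14 × 56.2% = ¥80,510.51.
Line 2 (1729.30.95, Vinos, 1,207 kg, ¥182,088.02):
Base rate for 1729.30.95 is 27.5%.
1729.30.95 has an FTA preferential rate, but origin Vinos is not Ulay; base rate stands.
Duty = ¥182,088.02 × 27.5% = ¥50,074.21.
Line 3 (2909.02.85, Junador, 2,348 units, ¥187,346.92):
Base rate for 2909.02.85 is 9.5% + ¥3.65/unit.
2909.02.85 has an FTA preferential rate, but origin Junador is not Ulay; base rate stands.
Duty = ¥187,346.92 × 9.5% + 2,348 × ¥3.65 = ¥26,368.16.
Line 4 (5751.31.09, Junador, 2,492 kg, ¥517,987.12):
Base rate for 5751.31.09 is ¥2.58/kg.
5751.31.09 has an FTA preferential rate, but origin Junador is not Ulay; base rate stands.
Additional duty on 5751.31.09 from Junador: +13.7% ad valorem. Applied ad valorem rate = 13.7%.
Duty = ¥517,987.12 × 13.7% + 2,492 × ¥2.58 = ¥77,393.60.
Total = ¥80,510.51 + ¥50,074.21 + ¥26,368.16 + ¥77,393.60 = ¥234,346.48.

¥234,346.48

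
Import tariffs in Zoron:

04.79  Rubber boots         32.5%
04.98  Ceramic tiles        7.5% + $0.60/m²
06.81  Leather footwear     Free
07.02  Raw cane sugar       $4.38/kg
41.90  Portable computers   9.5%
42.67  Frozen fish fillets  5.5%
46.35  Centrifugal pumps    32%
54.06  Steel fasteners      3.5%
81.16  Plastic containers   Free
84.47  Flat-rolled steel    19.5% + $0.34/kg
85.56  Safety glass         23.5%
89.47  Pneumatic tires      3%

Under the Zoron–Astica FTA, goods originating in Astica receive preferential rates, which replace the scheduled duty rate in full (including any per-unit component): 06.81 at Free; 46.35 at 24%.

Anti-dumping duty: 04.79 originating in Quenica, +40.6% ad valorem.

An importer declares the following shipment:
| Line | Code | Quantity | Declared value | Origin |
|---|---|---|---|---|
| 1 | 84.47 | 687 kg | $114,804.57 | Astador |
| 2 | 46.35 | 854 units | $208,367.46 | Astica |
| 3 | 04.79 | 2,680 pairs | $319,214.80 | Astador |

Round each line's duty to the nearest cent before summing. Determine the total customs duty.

Line 1 (84.47, Astador, 687 kg, $114,804.57):
Base rate for 84.47 is 19.5% + $0.34/kg.
Duty = $114,804.57 × 19.5% + 687 × $0.34 = $22,620.47.
Line 2 (46.35, Astica, 854 units, $208,367.46):
Base rate for 46.35 is 32%.
Origin Astica qualifies under the Zoron–Astica agreement and 46.35 is covered: preferential rate 24% applies instead.
Duty = $208,367.46 × 24% = $50,008.19.
Line 3 (04.79, Astador, 2,680 pairs, $319,214.80):
Base rate for 04.79 is 32.5%.
The additional-duty order on 04.79 targets Quenica, not Astador; it does not apply.
Duty = $319,214.80 × 32.5% = $103,744.81.
Total = $22,620.47 + $50,008.19 + $103,744.81 = $176,373.47.

$176,373.47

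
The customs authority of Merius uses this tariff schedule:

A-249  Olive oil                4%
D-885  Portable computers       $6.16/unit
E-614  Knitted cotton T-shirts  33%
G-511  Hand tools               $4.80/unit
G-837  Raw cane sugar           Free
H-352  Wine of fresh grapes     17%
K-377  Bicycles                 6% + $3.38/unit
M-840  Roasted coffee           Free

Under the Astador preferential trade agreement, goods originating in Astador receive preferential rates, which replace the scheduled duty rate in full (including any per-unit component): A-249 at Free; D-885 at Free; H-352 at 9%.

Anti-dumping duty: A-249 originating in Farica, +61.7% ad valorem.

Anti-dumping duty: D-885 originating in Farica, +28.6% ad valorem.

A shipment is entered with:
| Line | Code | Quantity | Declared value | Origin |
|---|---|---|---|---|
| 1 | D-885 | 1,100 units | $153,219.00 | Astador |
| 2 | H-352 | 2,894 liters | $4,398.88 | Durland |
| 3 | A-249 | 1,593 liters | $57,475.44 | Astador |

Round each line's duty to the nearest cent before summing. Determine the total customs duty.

Line 1 (D-885, Astador, 1,100 units, $153,219.00):
Base rate for D-885 is $6.16/unit.
Origin Astador qualifies under the Merius–Astador agreement and D-885 is covered: preferential rate Free applies instead.
The additional-duty order on D-885 targets Farica, not Astador; it does not apply.
Duty = $153,219.00 × 0% = $0.00.
Line 2 (H-352, Durland, 2,894 liters, $4,398.88):
Base rate for H-352 is 17%.
H-352 has an FTA preferential rate, but origin Durland is not Astador; base rate stands.
Duty = $4,398.88 × 17% = $747.81.
Line 3 (A-249, Astador, 1,593 liters, $57,475.44):
Base rate for A-249 is 4%.
Origin Astador qualifies under the Merius–Astador agreement and A-249 is covered: preferential rate Free applies instead.
The additional-duty order on A-249 targets Farica, not Astador; it does not apply.
Duty = $57,475.44 × 0% = $0.00.
Total = $0.00 + $747.81 + $0.00 = $747.81.

$747.81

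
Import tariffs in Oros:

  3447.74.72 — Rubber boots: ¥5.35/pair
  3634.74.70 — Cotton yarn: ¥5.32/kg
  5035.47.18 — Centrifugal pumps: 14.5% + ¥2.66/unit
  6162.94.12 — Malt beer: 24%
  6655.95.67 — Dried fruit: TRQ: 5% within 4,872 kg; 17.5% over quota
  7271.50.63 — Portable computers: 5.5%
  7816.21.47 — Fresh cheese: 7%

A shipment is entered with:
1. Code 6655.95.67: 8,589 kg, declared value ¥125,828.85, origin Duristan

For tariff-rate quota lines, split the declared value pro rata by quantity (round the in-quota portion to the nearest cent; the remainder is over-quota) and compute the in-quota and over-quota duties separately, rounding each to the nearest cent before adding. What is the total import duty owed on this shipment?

Line 1 (6655.95.67, Duristan, 8,589 kg, ¥125,828.85):
Code 6655.95.67 is under a tariff-rate quota (threshold 4,872 kg). In-quota: 4,872 kg at 5%; over-quota: 3,717 kg at 17.5%.
Pro-rata value split: in-quota = ¥125,828.85 × 4,872/8,589 = ¥71,374.80; over-quota = ¥125,828.85 − ¥71,374.80 = ¥54,454.05.
In-quota duty = ¥71,374.80 × 5% = ¥3,568.74. Over-quota duty = ¥54,454.05 × 17.5% = ¥9,529.46.
Line duty = ¥3,568.74 + ¥9,529.46 = ¥13,098.20.

¥13,098.20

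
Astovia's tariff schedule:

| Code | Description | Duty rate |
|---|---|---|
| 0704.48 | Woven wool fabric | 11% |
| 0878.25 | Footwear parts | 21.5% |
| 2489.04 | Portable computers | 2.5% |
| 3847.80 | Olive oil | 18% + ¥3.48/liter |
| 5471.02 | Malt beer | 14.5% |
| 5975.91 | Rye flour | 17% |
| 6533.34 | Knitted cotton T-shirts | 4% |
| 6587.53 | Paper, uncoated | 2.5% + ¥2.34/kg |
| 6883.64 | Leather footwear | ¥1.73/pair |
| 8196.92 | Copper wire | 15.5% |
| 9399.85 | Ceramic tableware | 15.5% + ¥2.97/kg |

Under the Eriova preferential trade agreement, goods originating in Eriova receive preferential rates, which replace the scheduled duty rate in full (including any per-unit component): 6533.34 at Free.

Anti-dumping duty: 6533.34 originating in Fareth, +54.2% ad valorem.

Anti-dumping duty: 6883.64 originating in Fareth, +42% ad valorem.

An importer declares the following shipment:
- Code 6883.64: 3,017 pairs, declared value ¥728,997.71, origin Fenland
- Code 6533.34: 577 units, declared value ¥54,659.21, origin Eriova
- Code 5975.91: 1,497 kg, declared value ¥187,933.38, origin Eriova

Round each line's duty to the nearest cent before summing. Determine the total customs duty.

¥37,168.08

Line 1 (6883.64, Fenland, 3,017 pairs, ¥728,997.71):
Base rate for 6883.64 is ¥1.73/pair.
The additional-duty order on 6883.64 targets Fareth, not Fenland; it does not apply.
Duty = 3,017 × ¥1.73 = ¥5,219.41.
Line 2 (6533.34, Eriova, 577 units, ¥54,659.21):
Base rate for 6533.34 is 4%.
Origin Eriova qualifies under the Astovia–Eriova agreement and 6533.34 is covered: preferential rate Free applies instead.
The additional-duty order on 6533.34 targets Fareth, not Eriova; it does not apply.
Duty = ¥54,659.21 × 0% = ¥0.00.
Line 3 (5975.91, Eriova, 1,497 kg, ¥187,933.38):
Base rate for 5975.91 is 17%.
Origin Eriova is the FTA partner but 5975.91 is not on the preference list; base rate stands.
Duty = ¥187,933.38 × 17% = ¥31,948.67.
Total = ¥5,219.41 + ¥0.00 + ¥31,948.67 = ¥37,168.08.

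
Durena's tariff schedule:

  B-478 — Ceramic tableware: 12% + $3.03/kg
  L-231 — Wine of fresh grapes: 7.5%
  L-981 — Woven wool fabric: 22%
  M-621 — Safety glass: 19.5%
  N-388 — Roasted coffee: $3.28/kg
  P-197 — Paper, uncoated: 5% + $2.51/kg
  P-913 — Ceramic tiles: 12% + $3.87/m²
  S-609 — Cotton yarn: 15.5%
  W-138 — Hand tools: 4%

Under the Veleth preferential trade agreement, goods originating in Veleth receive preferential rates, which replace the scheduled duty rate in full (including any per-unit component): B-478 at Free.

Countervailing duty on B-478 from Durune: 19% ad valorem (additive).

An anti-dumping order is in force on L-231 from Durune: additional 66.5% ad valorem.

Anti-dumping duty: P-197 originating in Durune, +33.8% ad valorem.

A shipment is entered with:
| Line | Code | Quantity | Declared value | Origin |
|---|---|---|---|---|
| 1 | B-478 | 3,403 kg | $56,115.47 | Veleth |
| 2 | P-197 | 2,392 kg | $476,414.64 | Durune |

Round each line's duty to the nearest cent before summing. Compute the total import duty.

$190,852.80

Line 1 (B-478, Veleth, 3,403 kg, $56,115.47):
Base rate for B-478 is 12% + $3.03/kg.
Origin Veleth qualifies under the Durena–Veleth agreement and B-478 is covered: preferential rate Free applies instead.
The additional-duty order on B-478 targets Durune, not Veleth; it does not apply.
Duty = $56,115.47 × 0% = $0.00.
Line 2 (P-197, Durune, 2,392 kg, $476,414.64):
Base rate for P-197 is 5% + $2.51/kg.
Additional duty on P-197 from Durune: +33.8%. Applied ad valorem rate: 5% + 33.8% = 38.8%.
Duty = $476,414.64 × 38.8% + 2,392 × $2.51 = $190,852.80.
Total = $0.00 + $190,852.80 = $190,852.80.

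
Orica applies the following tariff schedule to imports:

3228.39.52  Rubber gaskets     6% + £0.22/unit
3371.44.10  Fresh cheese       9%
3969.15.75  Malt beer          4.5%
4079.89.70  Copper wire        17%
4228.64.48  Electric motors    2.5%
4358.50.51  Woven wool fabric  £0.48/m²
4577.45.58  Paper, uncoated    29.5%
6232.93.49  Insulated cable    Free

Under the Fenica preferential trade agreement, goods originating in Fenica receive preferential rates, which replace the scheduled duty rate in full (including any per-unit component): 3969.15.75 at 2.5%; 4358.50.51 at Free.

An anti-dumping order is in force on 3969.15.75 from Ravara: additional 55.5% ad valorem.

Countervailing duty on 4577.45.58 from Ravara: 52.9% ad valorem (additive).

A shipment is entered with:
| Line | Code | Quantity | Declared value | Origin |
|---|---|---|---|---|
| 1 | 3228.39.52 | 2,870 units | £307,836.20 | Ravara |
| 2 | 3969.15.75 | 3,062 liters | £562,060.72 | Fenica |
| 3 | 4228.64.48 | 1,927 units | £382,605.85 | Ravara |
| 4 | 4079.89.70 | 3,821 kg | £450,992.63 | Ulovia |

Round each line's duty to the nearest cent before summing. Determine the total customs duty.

Line 1 (3228.39.52, Ravara, 2,870 units, £307,836.20):
Base rate for 3228.39.52 is 6% + £0.22/unit.
Duty = £307,836.20 × 6% + 2,870 × £0.22 = £19,101.57.
Line 2 (3969.15.75, Fenica, 3,062 liters, £562,060.72):
Base rate for 3969.15.75 is 4.5%.
Origin Fenica qualifies under the Orica–Fenica agreement and 3969.15.75 is covered: preferential rate 2.5% applies instead.
The additional-duty order on 3969.15.75 targets Ravara, not Fenica; it does not apply.
Duty = £562,060.72 × 2.5% = £14,051.52.
Line 3 (4228.64.48, Ravara, 1,927 units, £382,605.85):
Base rate for 4228.64.48 is 2.5%.
Duty = £382,605.85 × 2.5% = £9,565.15.
Line 4 (4079.89.70, Ulovia, 3,821 kg, £450,992.63):
Base rate for 4079.89.70 is 17%.
Duty = £450,992.63 × 17% = £76,668.75.
Total = £19,101.57 + £14,051.52 + £9,565.15 + £76,668.75 = £119,386.99.

£119,386.99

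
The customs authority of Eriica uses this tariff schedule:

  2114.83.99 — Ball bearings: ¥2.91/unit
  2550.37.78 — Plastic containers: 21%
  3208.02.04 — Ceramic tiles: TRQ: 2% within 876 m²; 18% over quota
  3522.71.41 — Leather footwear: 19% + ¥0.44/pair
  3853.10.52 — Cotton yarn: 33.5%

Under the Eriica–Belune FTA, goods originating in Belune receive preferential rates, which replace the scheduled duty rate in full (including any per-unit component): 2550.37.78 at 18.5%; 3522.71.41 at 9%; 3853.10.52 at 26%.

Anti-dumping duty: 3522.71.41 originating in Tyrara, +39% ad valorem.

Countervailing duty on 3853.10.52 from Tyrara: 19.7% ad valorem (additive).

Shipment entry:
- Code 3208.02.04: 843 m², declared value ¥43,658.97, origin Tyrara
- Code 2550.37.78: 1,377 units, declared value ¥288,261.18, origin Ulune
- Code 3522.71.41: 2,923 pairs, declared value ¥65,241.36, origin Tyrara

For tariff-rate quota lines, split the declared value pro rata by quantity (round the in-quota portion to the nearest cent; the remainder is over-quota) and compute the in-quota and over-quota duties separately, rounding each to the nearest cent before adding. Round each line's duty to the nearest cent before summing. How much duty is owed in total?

¥100,534.14

Line 1 (3208.02.04, Tyrara, 843 m², ¥43,658.97):
Code 3208.02.04 is under a tariff-rate quota (threshold 876 m²). Quantity 843 m² is within the quota, so the in-quota rate 2% applies to the full value.
Duty = ¥43,658.97 × 2% = ¥873.18.
Line 2 (2550.37.78, Ulune, 1,377 units, ¥288,261.18):
Base rate for 2550.37.78 is 21%.
2550.37.78 has an FTA preferential rate, but origin Ulune is not Belune; base rate stands.
Duty = ¥288,261.18 × 21% = ¥60,534.85.
Line 3 (3522.71.41, Tyrara, 2,923 pairs, ¥65,241.36):
Base rate for 3522.71.41 is 19% + ¥0.44/pair.
3522.71.41 has an FTA preferential rate, but origin Tyrara is not Belune; base rate stands.
Additional duty on 3522.71.41 from Tyrara: +39%. Applied ad valorem rate: 19% + 39% = 58%.
Duty = ¥65,241.36 × 58% + 2,923 × ¥0.44 = ¥39,126.11.
Total = ¥873.18 + ¥60,534.85 + ¥39,126.11 = ¥100,534.14.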